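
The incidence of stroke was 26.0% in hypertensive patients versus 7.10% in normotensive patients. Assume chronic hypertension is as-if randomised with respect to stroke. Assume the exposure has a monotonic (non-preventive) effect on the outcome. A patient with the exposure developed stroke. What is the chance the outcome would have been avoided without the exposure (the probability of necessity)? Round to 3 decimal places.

PN ≈ 0.727

p₁ = 0.26, p₀ = 0.071.
Under exogeneity and monotonicity, PN = (p₁ − p₀) / p₁.
PN = (0.26 − 0.071) / 0.26 = 0.189 / 0.26 ≈ 0.7269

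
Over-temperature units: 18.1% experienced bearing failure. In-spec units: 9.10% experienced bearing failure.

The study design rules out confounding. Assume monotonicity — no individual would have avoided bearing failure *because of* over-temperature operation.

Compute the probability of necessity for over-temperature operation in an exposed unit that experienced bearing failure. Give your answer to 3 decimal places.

p₁ = 0.181, p₀ = 0.091.
Under exogeneity and monotonicity, PN = (p₁ − p₀) / p₁.
PN = (0.181 − 0.091) / 0.181 = 0.09 / 0.181 ≈ 0.4972

PN ≈ 0.497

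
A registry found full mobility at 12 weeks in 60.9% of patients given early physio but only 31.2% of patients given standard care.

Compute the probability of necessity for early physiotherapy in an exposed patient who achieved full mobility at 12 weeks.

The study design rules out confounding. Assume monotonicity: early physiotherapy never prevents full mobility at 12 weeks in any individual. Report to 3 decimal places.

PN ≈ 0.488

p₁ = 0.609, p₀ = 0.312.
Under exogeneity and monotonicity, PN = (p₁ − p₀) / p₁.
PN = (0.609 − 0.312) / 0.609 = 0.297 / 0.609 ≈ 0.4877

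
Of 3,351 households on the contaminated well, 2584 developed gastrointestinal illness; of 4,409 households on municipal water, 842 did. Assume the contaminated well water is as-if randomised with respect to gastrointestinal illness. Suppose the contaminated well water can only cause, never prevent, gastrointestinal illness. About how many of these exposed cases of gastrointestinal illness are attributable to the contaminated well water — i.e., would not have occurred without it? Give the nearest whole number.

about 1944 cases

p₁ = P(outcome | exposed) = 2584/3351 = 0.77111
p₀ = P(outcome | unexposed) = 842/4409 = 0.19097
PN = (p₁ − p₀)/p₁ = (0.77111 − 0.19097) / 0.77111 ≈ 0.75234.
Attributable cases ≈ PN × (exposed cases) = 0.75234 × 2584 ≈ 1944.05.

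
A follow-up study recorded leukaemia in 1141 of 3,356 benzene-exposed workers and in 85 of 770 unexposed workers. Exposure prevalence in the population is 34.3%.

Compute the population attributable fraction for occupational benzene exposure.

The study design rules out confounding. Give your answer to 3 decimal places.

PAF ≈ 0.416

p₁ = P(outcome | exposed) = 1141/3356 = 0.33999
p₀ = P(outcome | unexposed) = 85/770 = 0.11039
Overall risk P(Y=1) = π·p₁ + (1−π)·p₀ = 0.343×0.33999 + 0.657×0.11039 = 0.18914.
Under exogeneity, PAF = [P(Y=1) − p₀] / P(Y=1).
PAF = (0.18914 − 0.11039) / 0.18914 ≈ 0.4164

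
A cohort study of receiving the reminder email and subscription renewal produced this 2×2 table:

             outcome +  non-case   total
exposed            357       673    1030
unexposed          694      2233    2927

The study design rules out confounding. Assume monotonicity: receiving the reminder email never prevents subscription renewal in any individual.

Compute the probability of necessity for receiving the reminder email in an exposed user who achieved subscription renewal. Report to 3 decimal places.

PN ≈ 0.316

p₁ = P(outcome | exposed) = 357/1030 = 0.3466
p₀ = P(outcome | unexposed) = 694/2927 = 0.2371
Under exogeneity and monotonicity, PN = (p₁ − p₀)/p₁.
PN = (0.3466 − 0.2371) / 0.3466 ≈ 0.3159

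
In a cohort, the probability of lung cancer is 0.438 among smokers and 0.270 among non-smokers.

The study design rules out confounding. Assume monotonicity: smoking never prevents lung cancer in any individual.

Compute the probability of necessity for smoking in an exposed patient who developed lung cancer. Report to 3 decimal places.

PN ≈ 0.384

Let p₁ = 0.438, p₀ = 0.27.
Under exogeneity and monotonicity, PN = (p₁ − p₀) / p₁.
PN = (0.438 − 0.27) / 0.438 = 0.168 / 0.438 ≈ 0.3836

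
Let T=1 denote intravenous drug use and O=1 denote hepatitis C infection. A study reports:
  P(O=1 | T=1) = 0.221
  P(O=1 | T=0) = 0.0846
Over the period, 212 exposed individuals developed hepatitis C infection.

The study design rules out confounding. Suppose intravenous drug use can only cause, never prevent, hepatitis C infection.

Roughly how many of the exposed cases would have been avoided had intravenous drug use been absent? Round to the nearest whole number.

Let p₁ = 0.221, p₀ = 0.0846.
PN = (p₁ − p₀)/p₁ = (0.221 − 0.0846) / 0.221 ≈ 0.61719.
Attributable cases ≈ PN × (exposed cases) = 0.61719 × 212 ≈ 130.85.

about 131 cases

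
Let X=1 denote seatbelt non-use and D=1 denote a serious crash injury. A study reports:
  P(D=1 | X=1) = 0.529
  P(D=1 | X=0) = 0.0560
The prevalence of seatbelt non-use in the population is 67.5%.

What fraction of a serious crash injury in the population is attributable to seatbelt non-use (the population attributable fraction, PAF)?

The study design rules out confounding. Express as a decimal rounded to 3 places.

Let p₁ = 0.529, p₀ = 0.056.
Overall risk P(Y=1) = π·p₁ + (1−π)·p₀ = 0.675×0.529 + 0.325×0.056 = 0.37528.
Under exogeneity, PAF = [P(Y=1) − p₀] / P(Y=1).
PAF = (0.37528 − 0.056) / 0.37528 ≈ 0.8508

PAF ≈ 0.851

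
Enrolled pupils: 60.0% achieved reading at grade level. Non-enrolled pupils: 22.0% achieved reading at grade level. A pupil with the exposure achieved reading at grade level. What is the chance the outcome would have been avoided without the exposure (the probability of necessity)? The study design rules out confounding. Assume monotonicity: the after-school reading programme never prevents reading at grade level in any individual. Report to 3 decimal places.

p₁ = 0.6, p₀ = 0.22.
Under exogeneity and monotonicity, PN = (p₁ − p₀) / p₁.
PN = (0.6 − 0.22) / 0.6 = 0.38 / 0.6 ≈ 0.6333

PN ≈ 0.633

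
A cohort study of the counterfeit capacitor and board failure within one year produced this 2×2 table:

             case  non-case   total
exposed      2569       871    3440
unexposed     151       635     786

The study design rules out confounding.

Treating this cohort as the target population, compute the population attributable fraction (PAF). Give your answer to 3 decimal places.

p₁ = P(outcome | exposed) = 2569/3440 = 0.7468
p₀ = P(outcome | unexposed) = 151/786 = 0.19211
Exposure prevalence π = 3440/4226 = 0.81401; overall risk P(Y=1) = 0.64363.
Under exogeneity, PAF = [P(Y=1) − p₀]/P(Y=1).
PAF = (0.64363 − 0.19211) / 0.64363 ≈ 0.7015

PAF ≈ 0.702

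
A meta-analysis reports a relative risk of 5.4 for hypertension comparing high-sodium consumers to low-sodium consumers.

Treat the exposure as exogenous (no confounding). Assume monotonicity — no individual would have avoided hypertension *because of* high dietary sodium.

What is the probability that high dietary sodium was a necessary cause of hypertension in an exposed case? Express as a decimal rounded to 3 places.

Under exogeneity and monotonicity, PN = (RR − 1) / RR = 1 − 1/RR.
PN = (5.4 − 1) / 5.4 = 4.4 / 5.4 ≈ 0.8148

PN ≈ 0.815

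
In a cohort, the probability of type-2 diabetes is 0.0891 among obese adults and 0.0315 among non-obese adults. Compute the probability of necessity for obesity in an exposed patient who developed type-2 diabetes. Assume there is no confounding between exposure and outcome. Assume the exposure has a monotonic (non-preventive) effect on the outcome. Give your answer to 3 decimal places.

Let p₁ = 0.0891, p₀ = 0.0315.
Under exogeneity and monotonicity, PN = (p₁ − p₀) / p₁.
PN = (0.0891 − 0.0315) / 0.0891 = 0.0576 / 0.0891 ≈ 0.6465

PN ≈ 0.646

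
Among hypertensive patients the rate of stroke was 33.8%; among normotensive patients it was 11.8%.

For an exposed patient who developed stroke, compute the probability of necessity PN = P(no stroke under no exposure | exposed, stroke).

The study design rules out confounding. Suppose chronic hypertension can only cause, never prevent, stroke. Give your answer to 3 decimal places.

PN ≈ 0.651

p₁ = 0.338, p₀ = 0.118.
Under exogeneity and monotonicity, PN = (p₁ − p₀) / p₁.
PN = (0.338 − 0.118) / 0.338 = 0.22 / 0.338 ≈ 0.6509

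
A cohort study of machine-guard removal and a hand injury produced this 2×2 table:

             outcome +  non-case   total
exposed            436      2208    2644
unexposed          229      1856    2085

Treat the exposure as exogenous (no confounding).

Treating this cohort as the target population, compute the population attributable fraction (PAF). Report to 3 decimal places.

PAF ≈ 0.219

p₁ = P(outcome | exposed) = 436/2644 = 0.1649
p₀ = P(outcome | unexposed) = 229/2085 = 0.10983
Exposure prevalence π = 2644/4729 = 0.5591; overall risk P(Y=1) = 0.14062.
Under exogeneity, PAF = [P(Y=1) − p₀]/P(Y=1).
PAF = (0.14062 − 0.10983) / 0.14062 ≈ 0.2190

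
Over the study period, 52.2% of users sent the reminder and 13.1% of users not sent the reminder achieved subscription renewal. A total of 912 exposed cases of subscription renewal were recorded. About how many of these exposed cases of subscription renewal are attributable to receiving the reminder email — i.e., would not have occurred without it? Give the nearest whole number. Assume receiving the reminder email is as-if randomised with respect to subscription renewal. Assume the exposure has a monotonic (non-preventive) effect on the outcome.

about 683 cases

p₁ = 0.522, p₀ = 0.131.
PN = (p₁ − p₀)/p₁ = (0.522 − 0.131) / 0.522 ≈ 0.74904.
Attributable cases ≈ PN × (exposed cases) = 0.74904 × 912 ≈ 683.13.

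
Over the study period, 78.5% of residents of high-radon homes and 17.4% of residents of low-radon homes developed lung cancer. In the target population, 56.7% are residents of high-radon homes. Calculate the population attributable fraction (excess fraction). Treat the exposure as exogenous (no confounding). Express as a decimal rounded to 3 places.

PAF ≈ 0.666

p₁ = 0.785, p₀ = 0.174.
Overall risk P(Y=1) = π·p₁ + (1−π)·p₀ = 0.567×0.785 + 0.433×0.174 = 0.52044.
Under exogeneity, PAF = [P(Y=1) − p₀] / P(Y=1).
PAF = (0.52044 − 0.174) / 0.52044 ≈ 0.6657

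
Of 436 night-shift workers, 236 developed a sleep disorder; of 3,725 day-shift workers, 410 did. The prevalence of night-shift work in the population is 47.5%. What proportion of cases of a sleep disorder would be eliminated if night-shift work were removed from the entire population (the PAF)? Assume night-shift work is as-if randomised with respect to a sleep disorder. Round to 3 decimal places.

PAF ≈ 0.650

p₁ = P(outcome | exposed) = 236/436 = 0.54128
p₀ = P(outcome | unexposed) = 410/3725 = 0.11007
Overall risk P(Y=1) = π·p₁ + (1−π)·p₀ = 0.475×0.54128 + 0.525×0.11007 = 0.3149.
Under exogeneity, PAF = [P(Y=1) − p₀] / P(Y=1).
PAF = (0.3149 − 0.11007) / 0.3149 ≈ 0.6505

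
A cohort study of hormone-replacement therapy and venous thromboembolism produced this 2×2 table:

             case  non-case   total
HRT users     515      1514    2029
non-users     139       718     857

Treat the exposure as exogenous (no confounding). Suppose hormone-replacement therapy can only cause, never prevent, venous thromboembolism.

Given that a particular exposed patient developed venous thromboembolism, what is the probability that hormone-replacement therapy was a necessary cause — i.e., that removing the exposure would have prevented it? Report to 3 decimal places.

PN ≈ 0.361

p₁ = P(outcome | exposed) = 515/2029 = 0.25382
p₀ = P(outcome | unexposed) = 139/857 = 0.16219
Under exogeneity and monotonicity, PN = (p₁ − p₀)/p₁.
PN = (0.25382 − 0.16219) / 0.25382 ≈ 0.3610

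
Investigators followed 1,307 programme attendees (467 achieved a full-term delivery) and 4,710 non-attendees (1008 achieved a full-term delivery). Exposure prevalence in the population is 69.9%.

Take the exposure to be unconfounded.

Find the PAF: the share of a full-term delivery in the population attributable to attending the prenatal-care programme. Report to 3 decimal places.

p₁ = P(outcome | exposed) = 467/1307 = 0.35731
p₀ = P(outcome | unexposed) = 1008/4710 = 0.21401
Overall risk P(Y=1) = π·p₁ + (1−π)·p₀ = 0.699×0.35731 + 0.301×0.21401 = 0.31418.
Under exogeneity, PAF = [P(Y=1) − p₀] / P(Y=1).
PAF = (0.31418 − 0.21401) / 0.31418 ≈ 0.3188

PAF ≈ 0.319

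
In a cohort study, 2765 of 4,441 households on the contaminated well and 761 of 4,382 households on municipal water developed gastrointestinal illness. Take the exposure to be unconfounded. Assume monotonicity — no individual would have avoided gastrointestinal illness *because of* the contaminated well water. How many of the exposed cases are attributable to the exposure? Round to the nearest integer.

about 1994 cases

p₁ = P(outcome | exposed) = 2765/4441 = 0.62261
p₀ = P(outcome | unexposed) = 761/4382 = 0.17366
PN = (p₁ − p₀)/p₁ = (0.62261 − 0.17366) / 0.62261 ≈ 0.72107.
Attributable cases ≈ PN × (exposed cases) = 0.72107 × 2765 ≈ 1993.75.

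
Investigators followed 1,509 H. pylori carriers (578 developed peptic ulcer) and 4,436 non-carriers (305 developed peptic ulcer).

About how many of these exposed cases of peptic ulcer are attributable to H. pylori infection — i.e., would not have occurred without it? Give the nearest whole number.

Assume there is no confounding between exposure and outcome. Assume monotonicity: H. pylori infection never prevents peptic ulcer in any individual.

p₁ = P(outcome | exposed) = 578/1509 = 0.38304
p₀ = P(outcome | unexposed) = 305/4436 = 0.068756
PN = (p₁ − p₀)/p₁ = (0.38304 − 0.068756) / 0.38304 ≈ 0.82050.
Attributable cases ≈ PN × (exposed cases) = 0.82050 × 578 ≈ 474.25.

about 474 cases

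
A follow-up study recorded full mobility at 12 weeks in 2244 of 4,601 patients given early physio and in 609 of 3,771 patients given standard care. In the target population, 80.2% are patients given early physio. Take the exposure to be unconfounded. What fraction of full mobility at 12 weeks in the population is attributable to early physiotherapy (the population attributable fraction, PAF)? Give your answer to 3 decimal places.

p₁ = P(outcome | exposed) = 2244/4601 = 0.48772
p₀ = P(outcome | unexposed) = 609/3771 = 0.1615
Overall risk P(Y=1) = π·p₁ + (1−π)·p₀ = 0.802×0.48772 + 0.198×0.1615 = 0.42313.
Under exogeneity, PAF = [P(Y=1) − p₀] / P(Y=1).
PAF = (0.42313 − 0.1615) / 0.42313 ≈ 0.6183

PAF ≈ 0.618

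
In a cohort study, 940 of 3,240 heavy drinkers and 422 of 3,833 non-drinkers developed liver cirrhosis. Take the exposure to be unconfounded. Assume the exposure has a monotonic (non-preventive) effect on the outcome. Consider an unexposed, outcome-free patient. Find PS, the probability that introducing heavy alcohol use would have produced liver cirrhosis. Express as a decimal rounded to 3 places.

PS ≈ 0.202

p₁ = P(outcome | exposed) = 940/3240 = 0.29012
p₀ = P(outcome | unexposed) = 422/3833 = 0.1101
Under exogeneity and monotonicity, PS = (p₁ − p₀) / (1 − p₀).
PS = (0.29012 − 0.1101) / (1 − 0.1101) = 0.18003 / 0.8899 ≈ 0.2023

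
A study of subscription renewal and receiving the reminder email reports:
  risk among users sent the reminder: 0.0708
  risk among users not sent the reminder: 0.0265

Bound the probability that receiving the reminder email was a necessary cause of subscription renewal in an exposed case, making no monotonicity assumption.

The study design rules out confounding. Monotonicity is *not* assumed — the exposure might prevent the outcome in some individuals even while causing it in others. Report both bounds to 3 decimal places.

0.626 ≤ PN ≤ 1.000

Let p₁ = 0.0708, p₀ = 0.0265.
Under exogeneity alone the bounds on PN are max{0,(p₁−p₀)/p₁} ≤ PN ≤ min{1,(1−p₀)/p₁}.
  lower = (p₁ − p₀)/p₁ = 0.0443 / 0.0708 ≈ 0.6257
  upper = min{1, (1 − p₀)/p₁} = 0.9735 / 0.0708 ≈ 13.7500 → capped at 1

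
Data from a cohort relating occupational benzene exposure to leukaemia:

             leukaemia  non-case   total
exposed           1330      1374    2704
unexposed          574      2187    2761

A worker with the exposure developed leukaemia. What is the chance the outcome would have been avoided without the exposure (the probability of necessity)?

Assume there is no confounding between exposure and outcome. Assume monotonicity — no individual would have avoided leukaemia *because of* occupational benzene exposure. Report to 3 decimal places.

p₁ = P(outcome | exposed) = 1330/2704 = 0.49186
p₀ = P(outcome | unexposed) = 574/2761 = 0.2079
Under exogeneity and monotonicity, PN = (p₁ − p₀)/p₁.
PN = (0.49186 − 0.2079) / 0.49186 ≈ 0.5773

PN ≈ 0.577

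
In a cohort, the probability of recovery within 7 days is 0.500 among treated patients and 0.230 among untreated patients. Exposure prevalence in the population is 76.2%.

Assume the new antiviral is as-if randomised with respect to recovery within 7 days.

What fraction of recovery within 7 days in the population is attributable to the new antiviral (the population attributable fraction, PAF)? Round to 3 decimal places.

Let p₁ = 0.5, p₀ = 0.23.
Overall risk P(Y=1) = π·p₁ + (1−π)·p₀ = 0.762×0.5 + 0.238×0.23 = 0.43574.
Under exogeneity, PAF = [P(Y=1) − p₀] / P(Y=1).
PAF = (0.43574 − 0.23) / 0.43574 ≈ 0.4722

PAF ≈ 0.472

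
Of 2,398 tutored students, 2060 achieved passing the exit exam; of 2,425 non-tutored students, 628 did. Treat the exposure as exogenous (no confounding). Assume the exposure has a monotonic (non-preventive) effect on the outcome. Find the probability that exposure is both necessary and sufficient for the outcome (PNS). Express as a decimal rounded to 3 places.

PNS ≈ 0.600

p₁ = P(outcome | exposed) = 2060/2398 = 0.85905
p₀ = P(outcome | unexposed) = 628/2425 = 0.25897
Under exogeneity and monotonicity, PNS = p₁ − p₀.
PNS = 0.85905 − 0.25897 = 0.60008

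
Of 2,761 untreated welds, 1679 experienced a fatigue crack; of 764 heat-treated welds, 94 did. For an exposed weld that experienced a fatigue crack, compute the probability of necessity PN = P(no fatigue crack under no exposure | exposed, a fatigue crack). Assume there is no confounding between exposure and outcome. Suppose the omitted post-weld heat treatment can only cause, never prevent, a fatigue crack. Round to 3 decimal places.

PN ≈ 0.798

p₁ = P(outcome | exposed) = 1679/2761 = 0.60811
p₀ = P(outcome | unexposed) = 94/764 = 0.12304
Under exogeneity and monotonicity, PN = (p₁ − p₀) / p₁.
PN = (0.60811 − 0.12304) / 0.60811 = 0.48508 / 0.60811 ≈ 0.7977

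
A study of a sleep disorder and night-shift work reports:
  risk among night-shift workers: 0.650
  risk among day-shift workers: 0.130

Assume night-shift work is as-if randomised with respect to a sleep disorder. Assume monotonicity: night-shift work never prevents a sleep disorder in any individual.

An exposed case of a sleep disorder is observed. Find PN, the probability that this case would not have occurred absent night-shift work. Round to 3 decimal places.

Let p₁ = 0.65, p₀ = 0.13.
Under exogeneity and monotonicity, PN = (p₁ − p₀) / p₁.
PN = (0.65 − 0.13) / 0.65 = 0.52 / 0.65 ≈ 0.8000

PN ≈ 0.800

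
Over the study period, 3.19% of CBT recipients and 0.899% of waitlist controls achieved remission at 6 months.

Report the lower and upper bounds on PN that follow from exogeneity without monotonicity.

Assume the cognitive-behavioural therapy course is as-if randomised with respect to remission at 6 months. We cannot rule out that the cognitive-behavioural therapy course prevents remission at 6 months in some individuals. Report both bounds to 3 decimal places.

p₁ = 0.0319, p₀ = 0.00899.
Under exogeneity alone the bounds on PN are max{0,(p₁−p₀)/p₁} ≤ PN ≤ min{1,(1−p₀)/p₁}.
  lower = (p₁ − p₀)/p₁ = 0.02291 / 0.0319 ≈ 0.7182
  upper = min{1, (1 − p₀)/p₁} = 0.99101 / 0.0319 ≈ 31.0661 → capped at 1

0.718 ≤ PN ≤ 1.000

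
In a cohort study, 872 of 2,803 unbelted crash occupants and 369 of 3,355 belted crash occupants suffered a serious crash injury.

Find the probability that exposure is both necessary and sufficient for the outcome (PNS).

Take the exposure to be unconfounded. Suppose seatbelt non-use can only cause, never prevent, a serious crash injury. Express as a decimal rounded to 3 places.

PNS ≈ 0.201

p₁ = P(outcome | exposed) = 872/2803 = 0.3111
p₀ = P(outcome | unexposed) = 369/3355 = 0.10999
Under exogeneity and monotonicity, PNS = p₁ − p₀.
PNS = 0.3111 − 0.10999 = 0.20111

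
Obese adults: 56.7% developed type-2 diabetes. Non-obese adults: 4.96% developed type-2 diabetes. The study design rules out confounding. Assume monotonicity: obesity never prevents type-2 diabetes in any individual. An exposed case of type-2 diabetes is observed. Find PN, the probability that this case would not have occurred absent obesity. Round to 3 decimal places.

p₁ = 0.567, p₀ = 0.0496.
Under exogeneity and monotonicity, PN = (p₁ − p₀) / p₁.
PN = (0.567 − 0.0496) / 0.567 = 0.5174 / 0.567 ≈ 0.9125

PN ≈ 0.913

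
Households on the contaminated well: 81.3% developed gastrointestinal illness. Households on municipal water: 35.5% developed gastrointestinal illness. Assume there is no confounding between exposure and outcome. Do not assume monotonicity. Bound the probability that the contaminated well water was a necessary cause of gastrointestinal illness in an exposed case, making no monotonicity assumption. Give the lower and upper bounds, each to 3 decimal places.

0.563 ≤ PN ≤ 0.793

p₁ = 0.813, p₀ = 0.355.
Under exogeneity alone the bounds on PN are max{0,(p₁−p₀)/p₁} ≤ PN ≤ min{1,(1−p₀)/p₁}.
  lower = (p₁ − p₀)/p₁ = 0.458 / 0.813 ≈ 0.5633
  upper = min{1, (1 − p₀)/p₁} = 0.645 / 0.813 ≈ 0.7934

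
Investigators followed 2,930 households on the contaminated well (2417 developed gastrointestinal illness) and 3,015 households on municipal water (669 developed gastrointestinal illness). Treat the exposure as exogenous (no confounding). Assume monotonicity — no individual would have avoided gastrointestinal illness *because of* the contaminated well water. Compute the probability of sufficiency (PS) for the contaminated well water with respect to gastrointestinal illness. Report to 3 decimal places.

p₁ = P(outcome | exposed) = 2417/2930 = 0.82491
p₀ = P(outcome | unexposed) = 669/3015 = 0.22189
Under exogeneity and monotonicity, PS = (p₁ − p₀) / (1 − p₀).
PS = (0.82491 − 0.22189) / (1 − 0.22189) = 0.60302 / 0.77811 ≈ 0.7750

PS ≈ 0.775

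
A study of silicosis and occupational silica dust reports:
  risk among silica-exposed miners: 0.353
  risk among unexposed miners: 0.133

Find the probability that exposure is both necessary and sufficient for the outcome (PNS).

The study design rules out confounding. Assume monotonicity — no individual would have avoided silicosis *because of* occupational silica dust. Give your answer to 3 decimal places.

Let p₁ = 0.353, p₀ = 0.133.
Under exogeneity and monotonicity, PNS = p₁ − p₀.
PNS = 0.353 − 0.133 = 0.22

PNS ≈ 0.220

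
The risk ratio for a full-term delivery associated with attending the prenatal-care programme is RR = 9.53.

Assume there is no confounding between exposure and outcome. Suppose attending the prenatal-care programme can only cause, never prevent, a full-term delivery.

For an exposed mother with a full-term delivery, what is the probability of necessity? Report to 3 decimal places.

Under exogeneity and monotonicity, PN = (RR − 1) / RR = 1 − 1/RR.
PN = (9.53 − 1) / 9.53 = 8.53 / 9.53 ≈ 0.8951

PN ≈ 0.895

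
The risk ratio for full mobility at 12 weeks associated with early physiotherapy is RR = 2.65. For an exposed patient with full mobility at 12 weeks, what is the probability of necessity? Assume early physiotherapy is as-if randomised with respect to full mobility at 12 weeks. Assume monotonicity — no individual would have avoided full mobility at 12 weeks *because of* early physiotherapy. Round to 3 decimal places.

Under exogeneity and monotonicity, PN = (RR − 1) / RR = 1 − 1/RR.
PN = (2.65 − 1) / 2.65 = 1.65 / 2.65 ≈ 0.6226

PN ≈ 0.623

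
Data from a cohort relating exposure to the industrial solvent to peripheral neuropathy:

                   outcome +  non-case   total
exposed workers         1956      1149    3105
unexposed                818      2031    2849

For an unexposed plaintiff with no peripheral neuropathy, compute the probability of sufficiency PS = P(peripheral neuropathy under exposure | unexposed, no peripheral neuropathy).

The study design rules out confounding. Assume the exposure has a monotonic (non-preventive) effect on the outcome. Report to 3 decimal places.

PS ≈ 0.481

p₁ = P(outcome | exposed) = 1956/3105 = 0.62995
p₀ = P(outcome | unexposed) = 818/2849 = 0.28712
Under exogeneity and monotonicity, PS = (p₁ − p₀) / (1 − p₀).
PS = (0.62995 − 0.28712) / (1 − 0.28712) = 0.34283 / 0.71288 ≈ 0.4809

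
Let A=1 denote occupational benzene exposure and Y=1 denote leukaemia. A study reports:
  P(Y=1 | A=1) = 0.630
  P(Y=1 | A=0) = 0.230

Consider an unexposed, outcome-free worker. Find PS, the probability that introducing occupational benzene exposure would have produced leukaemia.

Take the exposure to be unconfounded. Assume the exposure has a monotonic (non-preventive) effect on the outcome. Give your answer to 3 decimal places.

Let p₁ = 0.63, p₀ = 0.23.
Under exogeneity and monotonicity, PS = (p₁ − p₀) / (1 − p₀).
PS = (0.63 − 0.23) / (1 − 0.23) = 0.4 / 0.77 ≈ 0.5195

PS ≈ 0.519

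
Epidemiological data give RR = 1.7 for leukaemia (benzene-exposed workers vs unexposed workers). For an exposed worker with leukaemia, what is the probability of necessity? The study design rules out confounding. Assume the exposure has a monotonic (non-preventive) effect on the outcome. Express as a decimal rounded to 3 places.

PN ≈ 0.412

Under exogeneity and monotonicity, PN = (RR − 1) / RR = 1 − 1/RR.
PN = (1.7 − 1) / 1.7 = 0.7 / 1.7 ≈ 0.4118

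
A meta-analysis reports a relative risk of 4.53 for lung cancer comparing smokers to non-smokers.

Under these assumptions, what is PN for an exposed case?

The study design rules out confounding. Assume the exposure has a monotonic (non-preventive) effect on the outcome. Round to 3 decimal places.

PN ≈ 0.779

Under exogeneity and monotonicity, PN = (RR − 1) / RR = 1 − 1/RR.
PN = (4.53 − 1) / 4.53 = 3.53 / 4.53 ≈ 0.7792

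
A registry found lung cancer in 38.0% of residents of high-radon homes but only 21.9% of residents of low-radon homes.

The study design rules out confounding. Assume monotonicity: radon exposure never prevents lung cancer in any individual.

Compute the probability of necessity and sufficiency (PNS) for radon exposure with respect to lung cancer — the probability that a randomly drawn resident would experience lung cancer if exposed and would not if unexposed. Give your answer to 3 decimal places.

PNS ≈ 0.161

p₁ = 0.38, p₀ = 0.219.
Under exogeneity and monotonicity, PNS = p₁ − p₀.
PNS = 0.38 − 0.219 = 0.161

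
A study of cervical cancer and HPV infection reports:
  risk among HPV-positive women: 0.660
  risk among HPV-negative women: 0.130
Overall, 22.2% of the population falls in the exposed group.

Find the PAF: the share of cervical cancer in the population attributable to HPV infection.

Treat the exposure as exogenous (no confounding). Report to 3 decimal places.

PAF ≈ 0.475

Let p₁ = 0.66, p₀ = 0.13.
Overall risk P(Y=1) = π·p₁ + (1−π)·p₀ = 0.222×0.66 + 0.778×0.13 = 0.24766.
Under exogeneity, PAF = [P(Y=1) − p₀] / P(Y=1).
PAF = (0.24766 − 0.13) / 0.24766 ≈ 0.4751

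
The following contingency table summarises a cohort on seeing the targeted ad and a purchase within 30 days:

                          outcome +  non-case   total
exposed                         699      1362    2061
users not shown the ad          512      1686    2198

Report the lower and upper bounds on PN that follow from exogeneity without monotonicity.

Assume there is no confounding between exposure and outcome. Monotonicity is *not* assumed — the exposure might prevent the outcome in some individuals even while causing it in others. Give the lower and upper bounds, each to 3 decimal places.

0.313 ≤ PN ≤ 1.000

p₁ = P(outcome | exposed) = 699/2061 = 0.33916
p₀ = P(outcome | unexposed) = 512/2198 = 0.23294
Under exogeneity alone the bounds on PN are max{0,(p₁−p₀)/p₁} ≤ PN ≤ min{1,(1−p₀)/p₁}.
  lower = (p₁ − p₀)/p₁ = 0.10622 / 0.33916 ≈ 0.3132
  upper = min{1, (1 − p₀)/p₁} = 0.76706 / 0.33916 ≈ 2.2617 → capped at 1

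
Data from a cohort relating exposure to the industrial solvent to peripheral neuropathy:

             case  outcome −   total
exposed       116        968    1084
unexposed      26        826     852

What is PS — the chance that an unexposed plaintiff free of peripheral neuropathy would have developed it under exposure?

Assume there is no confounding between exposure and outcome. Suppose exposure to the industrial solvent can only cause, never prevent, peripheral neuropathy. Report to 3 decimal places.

PS ≈ 0.079

p₁ = P(outcome | exposed) = 116/1084 = 0.10701
p₀ = P(outcome | unexposed) = 26/852 = 0.030516
Under exogeneity and monotonicity, PS = (p₁ − p₀)/(1 − p₀).
PS = (0.10701 − 0.030516) / 0.96948 ≈ 0.0789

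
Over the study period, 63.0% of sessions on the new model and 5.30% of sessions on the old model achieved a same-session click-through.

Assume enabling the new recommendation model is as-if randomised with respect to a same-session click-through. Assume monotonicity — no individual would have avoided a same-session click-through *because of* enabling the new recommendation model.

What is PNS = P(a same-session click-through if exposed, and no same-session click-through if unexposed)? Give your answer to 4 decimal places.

PNS ≈ 0.5770

p₁ = 0.63, p₀ = 0.053.
Under exogeneity and monotonicity, PNS = p₁ − p₀.
PNS = 0.63 − 0.053 = 0.577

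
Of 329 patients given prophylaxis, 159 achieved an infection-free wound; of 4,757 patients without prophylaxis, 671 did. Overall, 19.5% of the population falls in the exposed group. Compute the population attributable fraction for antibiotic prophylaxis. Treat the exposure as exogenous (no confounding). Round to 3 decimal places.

p₁ = P(outcome | exposed) = 159/329 = 0.48328
p₀ = P(outcome | unexposed) = 671/4757 = 0.14106
Overall risk P(Y=1) = π·p₁ + (1−π)·p₀ = 0.195×0.48328 + 0.805×0.14106 = 0.20779.
Under exogeneity, PAF = [P(Y=1) − p₀] / P(Y=1).
PAF = (0.20779 − 0.14106) / 0.20779 ≈ 0.3212

PAF ≈ 0.321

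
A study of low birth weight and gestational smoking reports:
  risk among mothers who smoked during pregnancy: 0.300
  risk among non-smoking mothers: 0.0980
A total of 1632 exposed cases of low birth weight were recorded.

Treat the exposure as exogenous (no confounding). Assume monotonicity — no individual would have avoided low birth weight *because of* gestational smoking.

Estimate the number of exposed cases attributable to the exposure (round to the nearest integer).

about 1099 cases

Let p₁ = 0.3, p₀ = 0.098.
PN = (p₁ − p₀)/p₁ = (0.3 − 0.098) / 0.3 ≈ 0.67333.
Attributable cases ≈ PN × (exposed cases) = 0.67333 × 1632 ≈ 1098.88.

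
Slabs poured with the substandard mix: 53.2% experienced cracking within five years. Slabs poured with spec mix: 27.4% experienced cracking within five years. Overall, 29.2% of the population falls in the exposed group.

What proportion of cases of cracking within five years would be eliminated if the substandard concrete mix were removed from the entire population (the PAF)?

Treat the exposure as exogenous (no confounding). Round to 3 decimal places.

p₁ = 0.532, p₀ = 0.274.
Overall risk P(Y=1) = π·p₁ + (1−π)·p₀ = 0.292×0.532 + 0.708×0.274 = 0.34934.
Under exogeneity, PAF = [P(Y=1) − p₀] / P(Y=1).
PAF = (0.34934 − 0.274) / 0.34934 ≈ 0.2157

PAF ≈ 0.216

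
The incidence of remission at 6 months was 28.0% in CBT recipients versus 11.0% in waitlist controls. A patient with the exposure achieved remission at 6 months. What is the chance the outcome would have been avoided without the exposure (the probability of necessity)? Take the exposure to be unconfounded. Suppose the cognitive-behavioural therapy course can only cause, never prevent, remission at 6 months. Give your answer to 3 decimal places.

p₁ = 0.28, p₀ = 0.11.
Under exogeneity and monotonicity, PN = (p₁ − p₀) / p₁.
PN = (0.28 − 0.11) / 0.28 = 0.17 / 0.28 ≈ 0.6071

PN ≈ 0.607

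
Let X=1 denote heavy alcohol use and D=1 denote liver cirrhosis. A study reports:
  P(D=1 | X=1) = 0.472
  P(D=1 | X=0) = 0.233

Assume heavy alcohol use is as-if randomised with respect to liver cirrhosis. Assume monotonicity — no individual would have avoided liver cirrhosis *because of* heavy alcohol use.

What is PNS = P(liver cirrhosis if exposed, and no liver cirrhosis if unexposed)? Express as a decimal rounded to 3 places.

PNS ≈ 0.239

Let p₁ = 0.472, p₀ = 0.233.
Under exogeneity and monotonicity, PNS = p₁ − p₀.
PNS = 0.472 − 0.233 = 0.239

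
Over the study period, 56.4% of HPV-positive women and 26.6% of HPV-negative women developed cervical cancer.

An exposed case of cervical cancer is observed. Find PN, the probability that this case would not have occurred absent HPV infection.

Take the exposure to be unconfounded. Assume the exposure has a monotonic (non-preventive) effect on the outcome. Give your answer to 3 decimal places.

p₁ = 0.564, p₀ = 0.266.
Under exogeneity and monotonicity, PN = (p₁ − p₀) / p₁.
PN = (0.564 − 0.266) / 0.564 = 0.298 / 0.564 ≈ 0.5284

PN ≈ 0.528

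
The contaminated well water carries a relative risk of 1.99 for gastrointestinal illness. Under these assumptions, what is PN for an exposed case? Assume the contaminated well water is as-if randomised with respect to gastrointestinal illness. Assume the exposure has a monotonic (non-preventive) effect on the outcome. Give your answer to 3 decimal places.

Under exogeneity and monotonicity, PN = (RR − 1) / RR = 1 − 1/RR.
PN = (1.99 − 1) / 1.99 = 0.99 / 1.99 ≈ 0.4975

PN ≈ 0.497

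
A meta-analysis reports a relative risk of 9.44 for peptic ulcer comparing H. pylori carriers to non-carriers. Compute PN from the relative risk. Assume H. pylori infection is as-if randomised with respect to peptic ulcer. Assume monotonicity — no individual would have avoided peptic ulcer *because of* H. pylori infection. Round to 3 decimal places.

PN ≈ 0.894

Under exogeneity and monotonicity, PN = (RR − 1) / RR = 1 − 1/RR.
PN = (9.44 − 1) / 9.44 = 8.44 / 9.44 ≈ 0.8941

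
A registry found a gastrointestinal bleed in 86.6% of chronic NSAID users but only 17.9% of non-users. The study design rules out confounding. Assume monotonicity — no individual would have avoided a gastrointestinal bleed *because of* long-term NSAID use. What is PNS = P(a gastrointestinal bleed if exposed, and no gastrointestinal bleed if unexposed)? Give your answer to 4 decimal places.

p₁ = 0.866, p₀ = 0.179.
Under exogeneity and monotonicity, PNS = p₁ − p₀.
PNS = 0.866 − 0.179 = 0.687

PNS ≈ 0.6870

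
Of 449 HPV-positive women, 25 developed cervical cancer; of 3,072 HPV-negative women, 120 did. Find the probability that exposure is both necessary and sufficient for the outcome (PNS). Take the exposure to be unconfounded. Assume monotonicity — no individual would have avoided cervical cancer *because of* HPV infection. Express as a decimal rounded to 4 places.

p₁ = P(outcome | exposed) = 25/449 = 0.055679
p₀ = P(outcome | unexposed) = 120/3072 = 0.039062
Under exogeneity and monotonicity, PNS = p₁ − p₀.
PNS = 0.055679 − 0.039062 = 0.016617

PNS ≈ 0.0166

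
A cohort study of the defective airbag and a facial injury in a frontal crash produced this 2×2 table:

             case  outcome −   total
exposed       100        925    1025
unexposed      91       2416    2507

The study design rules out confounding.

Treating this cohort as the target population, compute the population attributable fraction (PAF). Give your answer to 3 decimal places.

p₁ = P(outcome | exposed) = 100/1025 = 0.097561
p₀ = P(outcome | unexposed) = 91/2507 = 0.036298
Exposure prevalence π = 1025/3532 = 0.2902; overall risk P(Y=1) = 0.054077.
Under exogeneity, PAF = [P(Y=1) − p₀]/P(Y=1).
PAF = (0.054077 − 0.036298) / 0.054077 ≈ 0.3288

PAF ≈ 0.329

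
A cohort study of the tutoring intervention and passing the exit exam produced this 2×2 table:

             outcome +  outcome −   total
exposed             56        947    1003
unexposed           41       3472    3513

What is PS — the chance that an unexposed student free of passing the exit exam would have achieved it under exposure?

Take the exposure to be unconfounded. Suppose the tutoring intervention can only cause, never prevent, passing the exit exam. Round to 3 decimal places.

p₁ = P(outcome | exposed) = 56/1003 = 0.055833
p₀ = P(outcome | unexposed) = 41/3513 = 0.011671
Under exogeneity and monotonicity, PS = (p₁ − p₀) / (1 − p₀).
PS = (0.055833 − 0.011671) / (1 − 0.011671) = 0.044162 / 0.98833 ≈ 0.0447

PS ≈ 0.045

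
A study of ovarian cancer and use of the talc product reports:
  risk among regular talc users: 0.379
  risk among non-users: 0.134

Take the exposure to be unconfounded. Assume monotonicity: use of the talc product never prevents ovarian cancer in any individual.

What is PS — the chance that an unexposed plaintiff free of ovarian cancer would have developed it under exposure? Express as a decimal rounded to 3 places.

PS ≈ 0.283

Let p₁ = 0.379, p₀ = 0.134.
Under exogeneity and monotonicity, PS = (p₁ − p₀) / (1 − p₀).
PS = (0.379 − 0.134) / (1 − 0.134) = 0.245 / 0.866 ≈ 0.2829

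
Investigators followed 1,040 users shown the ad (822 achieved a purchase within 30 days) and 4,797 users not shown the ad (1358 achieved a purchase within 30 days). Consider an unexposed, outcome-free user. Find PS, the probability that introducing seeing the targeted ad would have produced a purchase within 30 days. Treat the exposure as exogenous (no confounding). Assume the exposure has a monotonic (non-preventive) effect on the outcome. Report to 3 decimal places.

PS ≈ 0.708

p₁ = P(outcome | exposed) = 822/1040 = 0.79038
p₀ = P(outcome | unexposed) = 1358/4797 = 0.28309
Under exogeneity and monotonicity, PS = (p₁ − p₀) / (1 − p₀).
PS = (0.79038 − 0.28309) / (1 − 0.28309) = 0.50729 / 0.71691 ≈ 0.7076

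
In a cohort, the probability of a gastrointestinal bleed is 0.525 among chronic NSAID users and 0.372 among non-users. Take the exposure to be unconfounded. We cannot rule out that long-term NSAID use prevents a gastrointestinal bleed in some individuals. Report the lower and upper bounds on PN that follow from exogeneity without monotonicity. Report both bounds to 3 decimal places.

0.291 ≤ PN ≤ 1.000

Let p₁ = 0.525, p₀ = 0.372.
Under exogeneity alone the bounds on PN are max{0,(p₁−p₀)/p₁} ≤ PN ≤ min{1,(1−p₀)/p₁}.
  lower = (p₁ − p₀)/p₁ = 0.153 / 0.525 ≈ 0.2914
  upper = min{1, (1 − p₀)/p₁} = 0.628 / 0.525 ≈ 1.1962 → capped at 1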